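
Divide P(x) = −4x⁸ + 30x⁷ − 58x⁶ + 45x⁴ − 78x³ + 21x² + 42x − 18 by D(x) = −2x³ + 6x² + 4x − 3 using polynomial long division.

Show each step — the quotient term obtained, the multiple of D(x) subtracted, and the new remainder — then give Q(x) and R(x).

Step 1: lead(−4x⁸ + 30x⁷ − 58x⁶ + 45x⁴ − 78x³ + 21x² + 42x − 18) ÷ lead(D) = −4x⁸ ÷ −2x³ = 2x⁵. Subtract (2x⁵)·D = −4x⁸ + 12x⁷ + 8x⁶ − 6x⁵. Remainder: 18x⁷ − 66x⁶ + 6x⁵ + 45x⁴ − 78x³ + 21x² + 42x − 18.
Step 2: lead(18x⁷ − 66x⁶ + 6x⁵ + 45x⁴ − 78x³ + 21x² + 42x − 18) ÷ lead(D) = 18x⁷ ÷ −2x³ = −9x⁴. Subtract (−9x⁴)·D = 18x⁷ − 54x⁶ − 36x⁵ + 27x⁴. Remainder: −12x⁶ + 42x⁵ + 18x⁴ − 78x³ + 21x² + 42x − 18.
Step 3: lead(−12x⁶ + 42x⁵ + 18x⁴ − 78x³ + 21x² + 42x − 18) ÷ lead(D) = −12x⁶ ÷ −2x³ = 6x³. Subtract (6x³)·D = −12x⁶ + 36x⁵ + 24x⁴ − 18x³. Remainder: 6x⁵ − 6x⁴ − 60x³ + 21x² + 42x − 18.
Step 4: lead(6x⁵ − 6x⁴ − 60x³ + 21x² + 42x − 18) ÷ lead(D) = 6x⁵ ÷ −2x³ = −3x². Subtract (−3x²)·D = 6x⁵ − 18x⁴ − 12x³ + 9x². Remainder: 12x⁴ − 48x³ + 12x² + 42x − 18.
Step 5: lead(12x⁴ − 48x³ + 12x² + 42x − 18) ÷ lead(D) = 12x⁴ ÷ −2x³ = −6x. Subtract (−6x)·D = 12x⁴ − 36x³ − 24x² + 18x. Remainder: −12x³ + 36x² + 24x − 18.
Step 6: lead(−12x³ + 36x² + 24x − 18) ÷ lead(D) = −12x³ ÷ −2x³ = 6. Subtract (6)·D = −12x³ + 36x² + 24x − 18. Remainder: 0.

Q(x) = 2x⁵ − 9x⁴ + 6x³ − 3x² − 6x + 6; R(x) = 0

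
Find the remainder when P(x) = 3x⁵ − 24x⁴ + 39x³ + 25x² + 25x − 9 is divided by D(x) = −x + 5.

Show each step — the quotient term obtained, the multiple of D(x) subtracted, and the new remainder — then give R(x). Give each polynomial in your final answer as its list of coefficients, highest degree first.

Step 1: lead(3x⁵ − 24x⁴ + 39x³ + 25x² + 25x − 9) ÷ lead(D) = 3x⁵ ÷ −x = −3x⁴. Subtract (−3x⁴)·D = 3x⁵ − 15x⁴. Remainder: −9x⁴ + 39x³ + 25x² + 25x − 9.
Step 2: lead(−9x⁴ + 39x³ + 25x² + 25x − 9) ÷ lead(D) = −9x⁴ ÷ −x = 9x³. Subtract (9x³)·D = −9x⁴ + 45x³. Remainder: −6x³ + 25x² + 25x − 9.
Step 3: lead(−6x³ + 25x² + 25x − 9) ÷ lead(D) = −6x³ ÷ −x = 6x². Subtract (6x²)·D = −6x³ + 30x². Remainder: −5x² + 25x − 9.
Step 4: lead(−5x² + 25x − 9) ÷ lead(D) = −5x² ÷ −x = 5x. Subtract (5x)·D = −5x² + 25x. Remainder: −9.

R = [-9]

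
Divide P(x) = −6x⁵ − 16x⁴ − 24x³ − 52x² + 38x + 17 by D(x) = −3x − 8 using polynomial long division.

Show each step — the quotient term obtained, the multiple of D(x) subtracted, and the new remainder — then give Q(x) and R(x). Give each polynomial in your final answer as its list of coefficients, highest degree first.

Step 1: lead(−6x⁵ − 16x⁴ − 24x³ − 52x² + 38x + 17) ÷ lead(D) = −6x⁵ ÷ −3x = 2x⁴. Subtract (2x⁴)·D = −6x⁵ − 16x⁴. Remainder: −24x³ − 52x² + 38x + 17.
Step 2: lead(−24x³ − 52x² + 38x + 17) ÷ lead(D) = −24x³ ÷ −3x = 8x². Subtract (8x²)·D = −24x³ − 64x². Remainder: 12x² + 38x + 17.
Step 3: lead(12x² + 38x + 17) ÷ lead(D) = 12x² ÷ −3x = −4x. Subtract (−4x)·D = 12x² + 32x. Remainder: 6x + 17.
Step 4: lead(6x + 17) ÷ lead(D) = 6x ÷ −3x = −2. Subtract (−2)·D = 6x + 16. Remainder: 1.

Q = [2, 0, 8, -4, -2]; R = [1]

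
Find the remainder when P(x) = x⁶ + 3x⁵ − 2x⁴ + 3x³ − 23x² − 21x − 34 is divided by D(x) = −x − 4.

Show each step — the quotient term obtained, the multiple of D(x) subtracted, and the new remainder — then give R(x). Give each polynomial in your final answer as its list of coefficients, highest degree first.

Step 1: lead(x⁶ + 3x⁵ − 2x⁴ + 3x³ − 23x² − 21x − 34) ÷ lead(D) = x⁶ ÷ −x = −x⁵. Subtract (−x⁵)·D = x⁶ + 4x⁵. Remainder: −x⁵ − 2x⁴ + 3x³ − 23x² − 21x − 34.
Step 2: lead(−x⁵ − 2x⁴ + 3x³ − 23x² − 21x − 34) ÷ lead(D) = −x⁵ ÷ −x = x⁴. Subtract (x⁴)·D = −x⁵ − 4x⁴. Remainder: 2x⁴ + 3x³ − 23x² − 21x − 34.
Step 3: lead(2x⁴ + 3x³ − 23x² − 21x − 34) ÷ lead(D) = 2x⁴ ÷ −x = −2x³. Subtract (−2x³)·D = 2x⁴ + 8x³. Remainder: −5x³ − 23x² − 21x − 34.
Step 4: lead(−5x³ − 23x² − 21x − 34) ÷ lead(D) = −5x³ ÷ −x = 5x². Subtract (5x²)·D = −5x³ − 20x². Remainder: −3x² − 21x − 34.
Step 5: lead(−3x² − 21x − 34) ÷ lead(D) = −3x² ÷ −x = 3x. Subtract (3x)·D = −3x² − 12x. Remainder: −9x − 34.
Step 6: lead(−9x − 34) ÷ lead(D) = −9x ÷ −x = 9. Subtract (9)·D = −9x − 36. Remainder: 2.

R = [2]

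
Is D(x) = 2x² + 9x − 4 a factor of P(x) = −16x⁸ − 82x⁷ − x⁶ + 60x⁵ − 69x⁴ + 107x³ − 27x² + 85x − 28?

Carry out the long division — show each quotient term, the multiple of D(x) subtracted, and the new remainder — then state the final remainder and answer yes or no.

R(x) = 8, so D(x) is not a factor of P(x). no

Step 1: lead(−16x⁸ − 82x⁷ − x⁶ + 60x⁵ − 69x⁴ + 107x³ − 27x² + 85x − 28) ÷ lead(D) = −16x⁸ ÷ 2x² = −8x⁶. Subtract (−8x⁶)·D = −16x⁸ − 72x⁷ + 32x⁶. Remainder: −10x⁷ − 33x⁶ + 60x⁵ − 69x⁴ + 107x³ − 27x² + 85x − 28.
Step 2: lead(−10x⁷ − 33x⁶ + 60x⁵ − 69x⁴ + 107x³ − 27x² + 85x − 28) ÷ lead(D) = −10x⁷ ÷ 2x² = −5x⁵. Subtract (−5x⁵)·D = −10x⁷ − 45x⁶ + 20x⁵. Remainder: 12x⁶ + 40x⁵ − 69x⁴ + 107x³ − 27x² + 85x − 28.
Step 3: lead(12x⁶ + 40x⁵ − 69x⁴ + 107x³ − 27x² + 85x − 28) ÷ lead(D) = 12x⁶ ÷ 2x² = 6x⁴. Subtract (6x⁴)·D = 12x⁶ + 54x⁵ − 24x⁴. Remainder: −14x⁵ − 45x⁴ + 107x³ − 27x² + 85x − 28.
Step 4: lead(−14x⁵ − 45x⁴ + 107x³ − 27x² + 85x − 28) ÷ lead(D) = −14x⁵ ÷ 2x² = −7x³. Subtract (−7x³)·D = −14x⁵ − 63x⁴ + 28x³. Remainder: 18x⁴ + 79x³ − 27x² + 85x − 28.
Step 5: lead(18x⁴ + 79x³ − 27x² + 85x − 28) ÷ lead(D) = 18x⁴ ÷ 2x² = 9x². Subtract (9x²)·D = 18x⁴ + 81x³ − 36x². Remainder: −2x³ + 9x² + 85x − 28.
Step 6: lead(−2x³ + 9x² + 85x − 28) ÷ lead(D) = −2x³ ÷ 2x² = −x. Subtract (−x)·D = −2x³ − 9x² + 4x. Remainder: 18x² + 81x − 28.
Step 7: lead(18x² + 81x − 28) ÷ lead(D) = 18x² ÷ 2x² = 9. Subtract (9)·D = 18x² + 81x − 36. Remainder: 8.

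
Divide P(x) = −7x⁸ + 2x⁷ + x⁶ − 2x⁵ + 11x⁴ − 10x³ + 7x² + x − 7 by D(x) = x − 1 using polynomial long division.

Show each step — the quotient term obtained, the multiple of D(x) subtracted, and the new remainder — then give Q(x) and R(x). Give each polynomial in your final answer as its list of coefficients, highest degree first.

Q = [-7, -5, -4, -6, 5, -5, 2, 3]; R = [-4]

Step 1: lead(−7x⁸ + 2x⁷ + x⁶ − 2x⁵ + 11x⁴ − 10x³ + 7x² + x − 7) ÷ lead(D) = −7x⁸ ÷ x = −7x⁷. Subtract (−7x⁷)·D = −7x⁸ + 7x⁷. Remainder: −5x⁷ + x⁶ − 2x⁵ + 11x⁴ − 10x³ + 7x² + x − 7.
Step 2: lead(−5x⁷ + x⁶ − 2x⁵ + 11x⁴ − 10x³ + 7x² + x − 7) ÷ lead(D) = −5x⁷ ÷ x = −5x⁶. Subtract (−5x⁶)·D = −5x⁷ + 5x⁶. Remainder: −4x⁶ − 2x⁵ + 11x⁴ − 10x³ + 7x² + x − 7.
Step 3: lead(−4x⁶ − 2x⁵ + 11x⁴ − 10x³ + 7x² + x − 7) ÷ lead(D) = −4x⁶ ÷ x = −4x⁵. Subtract (−4x⁵)·D = −4x⁶ + 4x⁵. Remainder: −6x⁵ + 11x⁴ − 10x³ + 7x² + x − 7.
Step 4: lead(−6x⁵ + 11x⁴ − 10x³ + 7x² + x − 7) ÷ lead(D) = −6x⁵ ÷ x = −6x⁴. Subtract (−6x⁴)·D = −6x⁵ + 6x⁴. Remainder: 5x⁴ − 10x³ + 7x² + x − 7.
Step 5: lead(5x⁴ − 10x³ + 7x² + x − 7) ÷ lead(D) = 5x⁴ ÷ x = 5x³. Subtract (5x³)·D = 5x⁴ − 5x³. Remainder: −5x³ + 7x² + x − 7.
Step 6: lead(−5x³ + 7x² + x − 7) ÷ lead(D) = −5x³ ÷ x = −5x². Subtract (−5x²)·D = −5x³ + 5x². Remainder: 2x² + x − 7.
Step 7: lead(2x² + x − 7) ÷ lead(D) = 2x² ÷ x = 2x. Subtract (2x)·D = 2x² − 2x. Remainder: 3x − 7.
Step 8: lead(3x − 7) ÷ lead(D) = 3x ÷ x = 3. Subtract (3)·D = 3x − 3. Remainder: −4.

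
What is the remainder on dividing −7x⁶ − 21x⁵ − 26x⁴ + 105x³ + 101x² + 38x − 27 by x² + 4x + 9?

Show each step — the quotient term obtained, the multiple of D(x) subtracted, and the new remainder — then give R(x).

R(x) = 9

Step 1: lead(−7x⁶ − 21x⁵ − 26x⁴ + 105x³ + 101x² + 38x − 27) ÷ lead(D) = −7x⁶ ÷ x² = −7x⁴. Subtract (−7x⁴)·D = −7x⁶ − 28x⁵ − 63x⁴. Remainder: 7x⁵ + 37x⁴ + 105x³ + 101x² + 38x − 27.
Step 2: lead(7x⁵ + 37x⁴ + 105x³ + 101x² + 38x − 27) ÷ lead(D) = 7x⁵ ÷ x² = 7x³. Subtract (7x³)·D = 7x⁵ + 28x⁴ + 63x³. Remainder: 9x⁴ + 42x³ + 101x² + 38x − 27.
Step 3: lead(9x⁴ + 42x³ + 101x² + 38x − 27) ÷ lead(D) = 9x⁴ ÷ x² = 9x². Subtract (9x²)·D = 9x⁴ + 36x³ + 81x². Remainder: 6x³ + 20x² + 38x − 27.
Step 4: lead(6x³ + 20x² + 38x − 27) ÷ lead(D) = 6x³ ÷ x² = 6x. Subtract (6x)·D = 6x³ + 24x² + 54x. Remainder: −4x² − 16x − 27.
Step 5: lead(−4x² − 16x − 27) ÷ lead(D) = −4x² ÷ x² = −4. Subtract (−4)·D = −4x² − 16x − 36. Remainder: 9.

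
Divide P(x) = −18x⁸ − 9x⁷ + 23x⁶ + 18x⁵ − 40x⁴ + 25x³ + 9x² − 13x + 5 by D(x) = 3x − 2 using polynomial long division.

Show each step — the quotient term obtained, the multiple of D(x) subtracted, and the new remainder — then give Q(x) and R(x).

Step 1: lead(−18x⁸ − 9x⁷ + 23x⁶ + 18x⁵ − 40x⁴ + 25x³ + 9x² − 13x + 5) ÷ lead(D) = −18x⁸ ÷ 3x = −6x⁷. Subtract (−6x⁷)·D = −18x⁸ + 12x⁷. Remainder: −21x⁷ + 23x⁶ + 18x⁵ − 40x⁴ + 25x³ + 9x² − 13x + 5.
Step 2: lead(−21x⁷ + 23x⁶ + 18x⁵ − 40x⁴ + 25x³ + 9x² − 13x + 5) ÷ lead(D) = −21x⁷ ÷ 3x = −7x⁶. Subtract (−7x⁶)·D = −21x⁷ + 14x⁶. Remainder: 9x⁶ + 18x⁵ − 40x⁴ + 25x³ + 9x² − 13x + 5.
Step 3: lead(9x⁶ + 18x⁵ − 40x⁴ + 25x³ + 9x² − 13x + 5) ÷ lead(D) = 9x⁶ ÷ 3x = 3x⁵. Subtract (3x⁵)·D = 9x⁶ − 6x⁵. Remainder: 24x⁵ − 40x⁴ + 25x³ + 9x² − 13x + 5.
Step 4: lead(24x⁵ − 40x⁴ + 25x³ + 9x² − 13x + 5) ÷ lead(D) = 24x⁵ ÷ 3x = 8x⁴. Subtract (8x⁴)·D = 24x⁵ − 16x⁴. Remainder: −24x⁴ + 25x³ + 9x² − 13x + 5.
Step 5: lead(−24x⁴ + 25x³ + 9x² − 13x + 5) ÷ lead(D) = −24x⁴ ÷ 3x = −8x³. Subtract (−8x³)·D = −24x⁴ + 16x³. Remainder: 9x³ + 9x² − 13x + 5.
Step 6: lead(9x³ + 9x² − 13x + 5) ÷ lead(D) = 9x³ ÷ 3x = 3x². Subtract (3x²)·D = 9x³ − 6x². Remainder: 15x² − 13x + 5.
Step 7: lead(15x² − 13x + 5) ÷ lead(D) = 15x² ÷ 3x = 5x. Subtract (5x)·D = 15x² − 10x. Remainder: −3x + 5.
Step 8: lead(−3x + 5) ÷ lead(D) = −3x ÷ 3x = −1. Subtract (−1)·D = −3x + 2. Remainder: 3.

Q(x) = −6x⁷ − 7x⁶ + 3x⁵ + 8x⁴ − 8x³ + 3x² + 5x − 1; R(x) = 3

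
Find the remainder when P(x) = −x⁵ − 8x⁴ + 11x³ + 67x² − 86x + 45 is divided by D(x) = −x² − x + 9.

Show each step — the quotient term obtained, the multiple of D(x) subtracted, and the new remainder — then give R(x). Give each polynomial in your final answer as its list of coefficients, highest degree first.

R = [0]

Step 1: lead(−x⁵ − 8x⁴ + 11x³ + 67x² − 86x + 45) ÷ lead(D) = −x⁵ ÷ −x² = x³. Subtract (x³)·D = −x⁵ − x⁴ + 9x³. Remainder: −7x⁴ + 2x³ + 67x² − 86x + 45.
Step 2: lead(−7x⁴ + 2x³ + 67x² − 86x + 45) ÷ lead(D) = −7x⁴ ÷ −x² = 7x². Subtract (7x²)·D = −7x⁴ − 7x³ + 63x². Remainder: 9x³ + 4x² − 86x + 45.
Step 3: lead(9x³ + 4x² − 86x + 45) ÷ lead(D) = 9x³ ÷ −x² = −9x. Subtract (−9x)·D = 9x³ + 9x² − 81x. Remainder: −5x² − 5x + 45.
Step 4: lead(−5x² − 5x + 45) ÷ lead(D) = −5x² ÷ −x² = 5. Subtract (5)·D = −5x² − 5x + 45. Remainder: 0.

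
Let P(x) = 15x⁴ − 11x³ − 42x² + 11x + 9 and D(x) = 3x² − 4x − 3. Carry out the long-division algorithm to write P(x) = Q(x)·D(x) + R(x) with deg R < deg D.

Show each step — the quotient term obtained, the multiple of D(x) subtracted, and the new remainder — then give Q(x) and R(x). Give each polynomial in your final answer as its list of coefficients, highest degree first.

Step 1: lead(15x⁴ − 11x³ − 42x² + 11x + 9) ÷ lead(D) = 15x⁴ ÷ 3x² = 5x². Subtract (5x²)·D = 15x⁴ − 20x³ − 15x². Remainder: 9x³ − 27x² + 11x + 9.
Step 2: lead(9x³ − 27x² + 11x + 9) ÷ lead(D) = 9x³ ÷ 3x² = 3x. Subtract (3x)·D = 9x³ − 12x² − 9x. Remainder: −15x² + 20x + 9.
Step 3: lead(−15x² + 20x + 9) ÷ lead(D) = −15x² ÷ 3x² = −5. Subtract (−5)·D = −15x² + 20x + 15. Remainder: −6.

Q = [5, 3, -5]; R = [-6]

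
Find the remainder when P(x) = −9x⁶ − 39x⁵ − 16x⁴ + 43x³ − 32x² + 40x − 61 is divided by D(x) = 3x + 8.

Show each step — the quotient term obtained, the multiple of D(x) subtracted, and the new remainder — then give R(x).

Step 1: lead(−9x⁶ − 39x⁵ − 16x⁴ + 43x³ − 32x² + 40x − 61) ÷ lead(D) = −9x⁶ ÷ 3x = −3x⁵. Subtract (−3x⁵)·D = −9x⁶ − 24x⁵. Remainder: −15x⁵ − 16x⁴ + 43x³ − 32x² + 40x − 61.
Step 2: lead(−15x⁵ − 16x⁴ + 43x³ − 32x² + 40x − 61) ÷ lead(D) = −15x⁵ ÷ 3x = −5x⁴. Subtract (−5x⁴)·D = −15x⁵ − 40x⁴. Remainder: 24x⁴ + 43x³ − 32x² + 40x − 61.
Step 3: lead(24x⁴ + 43x³ − 32x² + 40x − 61) ÷ lead(D) = 24x⁴ ÷ 3x = 8x³. Subtract (8x³)·D = 24x⁴ + 64x³. Remainder: −21x³ − 32x² + 40x − 61.
Step 4: lead(−21x³ − 32x² + 40x − 61) ÷ lead(D) = −21x³ ÷ 3x = −7x². Subtract (−7x²)·D = −21x³ − 56x². Remainder: 24x² + 40x − 61.
Step 5: lead(24x² + 40x − 61) ÷ lead(D) = 24x² ÷ 3x = 8x. Subtract (8x)·D = 24x² + 64x. Remainder: −24x − 61.
Step 6: lead(−24x − 61) ÷ lead(D) = −24x ÷ 3x = −8. Subtract (−8)·D = −24x − 64. Remainder: 3.

R(x) = 3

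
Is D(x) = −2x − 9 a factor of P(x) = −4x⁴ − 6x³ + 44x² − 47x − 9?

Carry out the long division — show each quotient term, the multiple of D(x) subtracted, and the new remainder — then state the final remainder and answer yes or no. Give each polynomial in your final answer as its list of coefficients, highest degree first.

Step 1: lead(−4x⁴ − 6x³ + 44x² − 47x − 9) ÷ lead(D) = −4x⁴ ÷ −2x = 2x³. Subtract (2x³)·D = −4x⁴ − 18x³. Remainder: 12x³ + 44x² − 47x − 9.
Step 2: lead(12x³ + 44x² − 47x − 9) ÷ lead(D) = 12x³ ÷ −2x = −6x². Subtract (−6x²)·D = 12x³ + 54x². Remainder: −10x² − 47x − 9.
Step 3: lead(−10x² − 47x − 9) ÷ lead(D) = −10x² ÷ −2x = 5x. Subtract (5x)·D = −10x² − 45x. Remainder: −2x − 9.
Step 4: lead(−2x − 9) ÷ lead(D) = −2x ÷ −2x = 1. Subtract (1)·D = −2x − 9. Remainder: 0.

R = [0], so D(x) is a factor of P(x). yes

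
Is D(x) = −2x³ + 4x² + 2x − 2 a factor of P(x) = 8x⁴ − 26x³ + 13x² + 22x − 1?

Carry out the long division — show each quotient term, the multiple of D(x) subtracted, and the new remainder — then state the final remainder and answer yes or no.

Step 1: lead(8x⁴ − 26x³ + 13x² + 22x − 1) ÷ lead(D) = 8x⁴ ÷ −2x³ = −4x. Subtract (−4x)·D = 8x⁴ − 16x³ − 8x² + 8x. Remainder: −10x³ + 21x² + 14x − 1.
Step 2: lead(−10x³ + 21x² + 14x − 1) ÷ lead(D) = −10x³ ÷ −2x³ = 5. Subtract (5)·D = −10x³ + 20x² + 10x − 10. Remainder: x² + 4x + 9.

R(x) = x² + 4x + 9, so D(x) is not a factor of P(x). no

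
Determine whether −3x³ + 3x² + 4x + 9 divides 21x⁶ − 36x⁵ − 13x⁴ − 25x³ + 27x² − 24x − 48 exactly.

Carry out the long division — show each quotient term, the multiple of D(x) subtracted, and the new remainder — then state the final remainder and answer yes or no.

Step 1: lead(21x⁶ − 36x⁵ − 13x⁴ − 25x³ + 27x² − 24x − 48) ÷ lead(D) = 21x⁶ ÷ −3x³ = −7x³. Subtract (−7x³)·D = 21x⁶ − 21x⁵ − 28x⁴ − 63x³. Remainder: −15x⁵ + 15x⁴ + 38x³ + 27x² − 24x − 48.
Step 2: lead(−15x⁵ + 15x⁴ + 38x³ + 27x² − 24x − 48) ÷ lead(D) = −15x⁵ ÷ −3x³ = 5x². Subtract (5x²)·D = −15x⁵ + 15x⁴ + 20x³ + 45x². Remainder: 18x³ − 18x² − 24x − 48.
Step 3: lead(18x³ − 18x² − 24x − 48) ÷ lead(D) = 18x³ ÷ −3x³ = −6. Subtract (−6)·D = 18x³ − 18x² − 24x − 54. Remainder: 6.

R(x) = 6, so D(x) is not a factor of P(x). no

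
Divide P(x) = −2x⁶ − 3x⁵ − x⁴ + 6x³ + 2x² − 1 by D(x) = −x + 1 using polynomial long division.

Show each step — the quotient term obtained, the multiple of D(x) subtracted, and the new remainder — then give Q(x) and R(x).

Q(x) = 2x⁵ + 5x⁴ + 6x³ − 2x − 2; R(x) = 1

Step 1: lead(−2x⁶ − 3x⁵ − x⁴ + 6x³ + 2x² − 1) ÷ lead(D) = −2x⁶ ÷ −x = 2x⁵. Subtract (2x⁵)·D = −2x⁶ + 2x⁵. Remainder: −5x⁵ − x⁴ + 6x³ + 2x² − 1.
Step 2: lead(−5x⁵ − x⁴ + 6x³ + 2x² − 1) ÷ lead(D) = −5x⁵ ÷ −x = 5x⁴. Subtract (5x⁴)·D = −5x⁵ + 5x⁴. Remainder: −6x⁴ + 6x³ + 2x² − 1.
Step 3: lead(−6x⁴ + 6x³ + 2x² − 1) ÷ lead(D) = −6x⁴ ÷ −x = 6x³. Subtract (6x³)·D = −6x⁴ + 6x³. Remainder: 2x² − 1.
Step 4: lead(2x² − 1) ÷ lead(D) = 2x² ÷ −x = −2x. Subtract (−2x)·D = 2x² − 2x. Remainder: 2x − 1.
Step 5: lead(2x − 1) ÷ lead(D) = 2x ÷ −x = −2. Subtract (−2)·D = 2x − 2. Remainder: 1.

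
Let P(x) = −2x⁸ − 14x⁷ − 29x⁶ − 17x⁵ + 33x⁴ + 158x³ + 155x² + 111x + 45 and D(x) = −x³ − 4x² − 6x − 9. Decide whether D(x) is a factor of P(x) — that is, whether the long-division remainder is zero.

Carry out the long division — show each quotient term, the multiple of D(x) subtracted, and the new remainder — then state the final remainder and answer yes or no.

Step 1: lead(−2x⁸ − 14x⁷ − 29x⁶ − 17x⁵ + 33x⁴ + 158x³ + 155x² + 111x + 45) ÷ lead(D) = −2x⁸ ÷ −x³ = 2x⁵. Subtract (2x⁵)·D = −2x⁸ − 8x⁷ − 12x⁶ − 18x⁵. Remainder: −6x⁷ − 17x⁶ + x⁵ + 33x⁴ + 158x³ + 155x² + 111x + 45.
Step 2: lead(−6x⁷ − 17x⁶ + x⁵ + 33x⁴ + 158x³ + 155x² + 111x + 45) ÷ lead(D) = −6x⁷ ÷ −x³ = 6x⁴. Subtract (6x⁴)·D = −6x⁷ − 24x⁶ − 36x⁵ − 54x⁴. Remainder: 7x⁶ + 37x⁵ + 87x⁴ + 158x³ + 155x² + 111x + 45.
Step 3: lead(7x⁶ + 37x⁵ + 87x⁴ + 158x³ + 155x² + 111x + 45) ÷ lead(D) = 7x⁶ ÷ −x³ = −7x³. Subtract (−7x³)·D = 7x⁶ + 28x⁵ + 42x⁴ + 63x³. Remainder: 9x⁵ + 45x⁴ + 95x³ + 155x² + 111x + 45.
Step 4: lead(9x⁵ + 45x⁴ + 95x³ + 155x² + 111x + 45) ÷ lead(D) = 9x⁵ ÷ −x³ = −9x². Subtract (−9x²)·D = 9x⁵ + 36x⁴ + 54x³ + 81x². Remainder: 9x⁴ + 41x³ + 74x² + 111x + 45.
Step 5: lead(9x⁴ + 41x³ + 74x² + 111x + 45) ÷ lead(D) = 9x⁴ ÷ −x³ = −9x. Subtract (−9x)·D = 9x⁴ + 36x³ + 54x² + 81x. Remainder: 5x³ + 20x² + 30x + 45.
Step 6: lead(5x³ + 20x² + 30x + 45) ÷ lead(D) = 5x³ ÷ −x³ = −5. Subtract (−5)·D = 5x³ + 20x² + 30x + 45. Remainder: 0.

R(x) = 0, so D(x) is a factor of P(x). yes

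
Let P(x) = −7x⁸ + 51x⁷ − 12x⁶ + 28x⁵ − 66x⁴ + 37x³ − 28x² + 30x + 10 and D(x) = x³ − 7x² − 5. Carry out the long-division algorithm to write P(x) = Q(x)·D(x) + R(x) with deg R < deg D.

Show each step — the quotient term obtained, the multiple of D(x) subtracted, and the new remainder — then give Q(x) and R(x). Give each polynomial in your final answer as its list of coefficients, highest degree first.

Q = [-7, 2, 2, 7, -7, -2]; R = [-7, -5, 0]

Step 1: lead(−7x⁸ + 51x⁷ − 12x⁶ + 28x⁵ − 66x⁴ + 37x³ − 28x² + 30x + 10) ÷ lead(D) = −7x⁸ ÷ x³ = −7x⁵. Subtract (−7x⁵)·D = −7x⁸ + 49x⁷ + 35x⁵. Remainder: 2x⁷ − 12x⁶ − 7x⁵ − 66x⁴ + 37x³ − 28x² + 30x + 10.
Step 2: lead(2x⁷ − 12x⁶ − 7x⁵ − 66x⁴ + 37x³ − 28x² + 30x + 10) ÷ lead(D) = 2x⁷ ÷ x³ = 2x⁴. Subtract (2x⁴)·D = 2x⁷ − 14x⁶ − 10x⁴. Remainder: 2x⁶ − 7x⁵ − 56x⁴ + 37x³ − 28x² + 30x + 10.
Step 3: lead(2x⁶ − 7x⁵ − 56x⁴ + 37x³ − 28x² + 30x + 10) ÷ lead(D) = 2x⁶ ÷ x³ = 2x³. Subtract (2x³)·D = 2x⁶ − 14x⁵ − 10x³. Remainder: 7x⁵ − 56x⁴ + 47x³ − 28x² + 30x + 10.
Step 4: lead(7x⁵ − 56x⁴ + 47x³ − 28x² + 30x + 10) ÷ lead(D) = 7x⁵ ÷ x³ = 7x². Subtract (7x²)·D = 7x⁵ − 49x⁴ − 35x². Remainder: −7x⁴ + 47x³ + 7x² + 30x + 10.
Step 5: lead(−7x⁴ + 47x³ + 7x² + 30x + 10) ÷ lead(D) = −7x⁴ ÷ x³ = −7x. Subtract (−7x)·D = −7x⁴ + 49x³ + 35x. Remainder: −2x³ + 7x² − 5x + 10.
Step 6: lead(−2x³ + 7x² − 5x + 10) ÷ lead(D) = −2x³ ÷ x³ = −2. Subtract (−2)·D = −2x³ + 14x² + 10. Remainder: −7x² − 5x.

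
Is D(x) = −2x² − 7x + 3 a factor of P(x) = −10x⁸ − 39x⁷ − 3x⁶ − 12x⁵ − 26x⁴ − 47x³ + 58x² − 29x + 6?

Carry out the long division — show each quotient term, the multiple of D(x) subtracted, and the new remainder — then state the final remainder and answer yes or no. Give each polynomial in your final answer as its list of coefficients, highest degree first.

Step 1: lead(−10x⁸ − 39x⁷ − 3x⁶ − 12x⁵ − 26x⁴ − 47x³ + 58x² − 29x + 6) ÷ lead(D) = −10x⁸ ÷ −2x² = 5x⁶. Subtract (5x⁶)·D = −10x⁸ − 35x⁷ + 15x⁶. Remainder: −4x⁷ − 18x⁶ − 12x⁵ − 26x⁴ − 47x³ + 58x² − 29x + 6.
Step 2: lead(−4x⁷ − 18x⁶ − 12x⁵ − 26x⁴ − 47x³ + 58x² − 29x + 6) ÷ lead(D) = −4x⁷ ÷ −2x² = 2x⁵. Subtract (2x⁵)·D = −4x⁷ − 14x⁶ + 6x⁵. Remainder: −4x⁶ − 18x⁵ − 26x⁴ − 47x³ + 58x² − 29x + 6.
Step 3: lead(−4x⁶ − 18x⁵ − 26x⁴ − 47x³ + 58x² − 29x + 6) ÷ lead(D) = −4x⁶ ÷ −2x² = 2x⁴. Subtract (2x⁴)·D = −4x⁶ − 14x⁵ + 6x⁴. Remainder: −4x⁵ − 32x⁴ − 47x³ + 58x² − 29x + 6.
Step 4: lead(−4x⁵ − 32x⁴ − 47x³ + 58x² − 29x + 6) ÷ lead(D) = −4x⁵ ÷ −2x² = 2x³. Subtract (2x³)·D = −4x⁵ − 14x⁴ + 6x³. Remainder: −18x⁴ − 53x³ + 58x² − 29x + 6.
Step 5: lead(−18x⁴ − 53x³ + 58x² − 29x + 6) ÷ lead(D) = −18x⁴ ÷ −2x² = 9x². Subtract (9x²)·D = −18x⁴ − 63x³ + 27x². Remainder: 10x³ + 31x² − 29x + 6.
Step 6: lead(10x³ + 31x² − 29x + 6) ÷ lead(D) = 10x³ ÷ −2x² = −5x. Subtract (−5x)·D = 10x³ + 35x² − 15x. Remainder: −4x² − 14x + 6.
Step 7: lead(−4x² − 14x + 6) ÷ lead(D) = −4x² ÷ −2x² = 2. Subtract (2)·D = −4x² − 14x + 6. Remainder: 0.

R = [0], so D(x) is a factor of P(x). yes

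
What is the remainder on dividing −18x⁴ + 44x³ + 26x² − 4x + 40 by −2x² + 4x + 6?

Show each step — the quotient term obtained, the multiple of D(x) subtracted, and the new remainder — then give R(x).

Step 1: lead(−18x⁴ + 44x³ + 26x² − 4x + 40) ÷ lead(D) = −18x⁴ ÷ −2x² = 9x². Subtract (9x²)·D = −18x⁴ + 36x³ + 54x². Remainder: 8x³ − 28x² − 4x + 40.
Step 2: lead(8x³ − 28x² − 4x + 40) ÷ lead(D) = 8x³ ÷ −2x² = −4x. Subtract (−4x)·D = 8x³ − 16x² − 24x. Remainder: −12x² + 20x + 40.
Step 3: lead(−12x² + 20x + 40) ÷ lead(D) = −12x² ÷ −2x² = 6. Subtract (6)·D = −12x² + 24x + 36. Remainder: −4x + 4.

R(x) = −4x + 4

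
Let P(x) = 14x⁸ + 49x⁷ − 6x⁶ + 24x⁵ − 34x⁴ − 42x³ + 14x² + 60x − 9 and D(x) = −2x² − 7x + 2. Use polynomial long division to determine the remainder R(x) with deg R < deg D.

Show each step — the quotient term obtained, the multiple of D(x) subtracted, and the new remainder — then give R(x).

Step 1: lead(14x⁸ + 49x⁷ − 6x⁶ + 24x⁵ − 34x⁴ − 42x³ + 14x² + 60x − 9) ÷ lead(D) = 14x⁸ ÷ −2x² = −7x⁶. Subtract (−7x⁶)·D = 14x⁸ + 49x⁷ − 14x⁶. Remainder: 8x⁶ + 24x⁵ − 34x⁴ − 42x³ + 14x² + 60x − 9.
Step 2: lead(8x⁶ + 24x⁵ − 34x⁴ − 42x³ + 14x² + 60x − 9) ÷ lead(D) = 8x⁶ ÷ −2x² = −4x⁴. Subtract (−4x⁴)·D = 8x⁶ + 28x⁵ − 8x⁴. Remainder: −4x⁵ − 26x⁴ − 42x³ + 14x² + 60x − 9.
Step 3: lead(−4x⁵ − 26x⁴ − 42x³ + 14x² + 60x − 9) ÷ lead(D) = −4x⁵ ÷ −2x² = 2x³. Subtract (2x³)·D = −4x⁵ − 14x⁴ + 4x³. Remainder: −12x⁴ − 46x³ + 14x² + 60x − 9.
Step 4: lead(−12x⁴ − 46x³ + 14x² + 60x − 9) ÷ lead(D) = −12x⁴ ÷ −2x² = 6x². Subtract (6x²)·D = −12x⁴ − 42x³ + 12x². Remainder: −4x³ + 2x² + 60x − 9.
Step 5: lead(−4x³ + 2x² + 60x − 9) ÷ lead(D) = −4x³ ÷ −2x² = 2x. Subtract (2x)·D = −4x³ − 14x² + 4x. Remainder: 16x² + 56x − 9.
Step 6: lead(16x² + 56x − 9) ÷ lead(D) = 16x² ÷ −2x² = −8. Subtract (−8)·D = 16x² + 56x − 16. Remainder: 7.

R(x) = 7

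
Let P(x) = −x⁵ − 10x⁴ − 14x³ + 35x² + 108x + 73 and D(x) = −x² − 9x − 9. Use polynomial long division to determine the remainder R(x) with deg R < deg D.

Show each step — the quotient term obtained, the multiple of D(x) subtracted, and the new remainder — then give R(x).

Step 1: lead(−x⁵ − 10x⁴ − 14x³ + 35x² + 108x + 73) ÷ lead(D) = −x⁵ ÷ −x² = x³. Subtract (x³)·D = −x⁵ − 9x⁴ − 9x³. Remainder: −x⁴ − 5x³ + 35x² + 108x + 73.
Step 2: lead(−x⁴ − 5x³ + 35x² + 108x + 73) ÷ lead(D) = −x⁴ ÷ −x² = x². Subtract (x²)·D = −x⁴ − 9x³ − 9x². Remainder: 4x³ + 44x² + 108x + 73.
Step 3: lead(4x³ + 44x² + 108x + 73) ÷ lead(D) = 4x³ ÷ −x² = −4x. Subtract (−4x)·D = 4x³ + 36x² + 36x. Remainder: 8x² + 72x + 73.
Step 4: lead(8x² + 72x + 73) ÷ lead(D) = 8x² ÷ −x² = −8. Subtract (−8)·D = 8x² + 72x + 72. Remainder: 1.

R(x) = 1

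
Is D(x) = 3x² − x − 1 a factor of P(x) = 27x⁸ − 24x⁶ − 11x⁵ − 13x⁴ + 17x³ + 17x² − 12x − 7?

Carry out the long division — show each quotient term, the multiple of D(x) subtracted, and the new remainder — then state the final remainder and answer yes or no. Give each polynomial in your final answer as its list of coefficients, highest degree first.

Step 1: lead(27x⁸ − 24x⁶ − 11x⁵ − 13x⁴ + 17x³ + 17x² − 12x − 7) ÷ lead(D) = 27x⁸ ÷ 3x² = 9x⁶. Subtract (9x⁶)·D = 27x⁸ − 9x⁷ − 9x⁶. Remainder: 9x⁷ − 15x⁶ − 11x⁵ − 13x⁴ + 17x³ + 17x² − 12x − 7.
Step 2: lead(9x⁷ − 15x⁶ − 11x⁵ − 13x⁴ + 17x³ + 17x² − 12x − 7) ÷ lead(D) = 9x⁷ ÷ 3x² = 3x⁵. Subtract (3x⁵)·D = 9x⁷ − 3x⁶ − 3x⁵. Remainder: −12x⁶ − 8x⁵ − 13x⁴ + 17x³ + 17x² − 12x − 7.
Step 3: lead(−12x⁶ − 8x⁵ − 13x⁴ + 17x³ + 17x² − 12x − 7) ÷ lead(D) = −12x⁶ ÷ 3x² = −4x⁴. Subtract (−4x⁴)·D = −12x⁶ + 4x⁵ + 4x⁴. Remainder: −12x⁵ − 17x⁴ + 17x³ + 17x² − 12x − 7.
Step 4: lead(−12x⁵ − 17x⁴ + 17x³ + 17x² − 12x − 7) ÷ lead(D) = −12x⁵ ÷ 3x² = −4x³. Subtract (−4x³)·D = −12x⁵ + 4x⁴ + 4x³. Remainder: −21x⁴ + 13x³ + 17x² − 12x − 7.
Step 5: lead(−21x⁴ + 13x³ + 17x² − 12x − 7) ÷ lead(D) = −21x⁴ ÷ 3x² = −7x². Subtract (−7x²)·D = −21x⁴ + 7x³ + 7x². Remainder: 6x³ + 10x² − 12x − 7.
Step 6: lead(6x³ + 10x² − 12x − 7) ÷ lead(D) = 6x³ ÷ 3x² = 2x. Subtract (2x)·D = 6x³ − 2x² − 2x. Remainder: 12x² − 10x − 7.
Step 7: lead(12x² − 10x − 7) ÷ lead(D) = 12x² ÷ 3x² = 4. Subtract (4)·D = 12x² − 4x − 4. Remainder: −6x − 3.

R = [-6, -3], so D(x) is not a factor of P(x). no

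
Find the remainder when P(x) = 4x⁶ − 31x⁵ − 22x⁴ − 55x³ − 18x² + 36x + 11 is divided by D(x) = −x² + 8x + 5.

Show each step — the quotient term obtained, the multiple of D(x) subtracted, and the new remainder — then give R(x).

Step 1: lead(4x⁶ − 31x⁵ − 22x⁴ − 55x³ − 18x² + 36x + 11) ÷ lead(D) = 4x⁶ ÷ −x² = −4x⁴. Subtract (−4x⁴)·D = 4x⁶ − 32x⁵ − 20x⁴. Remainder: x⁵ − 2x⁴ − 55x³ − 18x² + 36x + 11.
Step 2: lead(x⁵ − 2x⁴ − 55x³ − 18x² + 36x + 11) ÷ lead(D) = x⁵ ÷ −x² = −x³. Subtract (−x³)·D = x⁵ − 8x⁴ − 5x³. Remainder: 6x⁴ − 50x³ − 18x² + 36x + 11.
Step 3: lead(6x⁴ − 50x³ − 18x² + 36x + 11) ÷ lead(D) = 6x⁴ ÷ −x² = −6x². Subtract (−6x²)·D = 6x⁴ − 48x³ − 30x². Remainder: −2x³ + 12x² + 36x + 11.
Step 4: lead(−2x³ + 12x² + 36x + 11) ÷ lead(D) = −2x³ ÷ −x² = 2x. Subtract (2x)·D = −2x³ + 16x² + 10x. Remainder: −4x² + 26x + 11.
Step 5: lead(−4x² + 26x + 11) ÷ lead(D) = −4x² ÷ −x² = 4. Subtract (4)·D = −4x² + 32x + 20. Remainder: −6x − 9.

R(x) = −6x − 9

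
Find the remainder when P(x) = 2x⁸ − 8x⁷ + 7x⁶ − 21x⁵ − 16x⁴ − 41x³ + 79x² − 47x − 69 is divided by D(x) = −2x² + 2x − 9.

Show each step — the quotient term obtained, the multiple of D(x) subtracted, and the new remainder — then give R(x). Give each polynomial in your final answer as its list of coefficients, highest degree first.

R = [3]

Step 1: lead(2x⁸ − 8x⁷ + 7x⁶ − 21x⁵ − 16x⁴ − 41x³ + 79x² − 47x − 69) ÷ lead(D) = 2x⁸ ÷ −2x² = −x⁶. Subtract (−x⁶)·D = 2x⁸ − 2x⁷ + 9x⁶. Remainder: −6x⁷ − 2x⁶ − 21x⁵ − 16x⁴ − 41x³ + 79x² − 47x − 69.
Step 2: lead(−6x⁷ − 2x⁶ − 21x⁵ − 16x⁴ − 41x³ + 79x² − 47x − 69) ÷ lead(D) = −6x⁷ ÷ −2x² = 3x⁵. Subtract (3x⁵)·D = −6x⁷ + 6x⁶ − 27x⁵. Remainder: −8x⁶ + 6x⁵ − 16x⁴ − 41x³ + 79x² − 47x − 69.
Step 3: lead(−8x⁶ + 6x⁵ − 16x⁴ − 41x³ + 79x² − 47x − 69) ÷ lead(D) = −8x⁶ ÷ −2x² = 4x⁴. Subtract (4x⁴)·D = −8x⁶ + 8x⁵ − 36x⁴. Remainder: −2x⁵ + 20x⁴ − 41x³ + 79x² − 47x − 69.
Step 4: lead(−2x⁵ + 20x⁴ − 41x³ + 79x² − 47x − 69) ÷ lead(D) = −2x⁵ ÷ −2x² = x³. Subtract (x³)·D = −2x⁵ + 2x⁴ − 9x³. Remainder: 18x⁴ − 32x³ + 79x² − 47x − 69.
Step 5: lead(18x⁴ − 32x³ + 79x² − 47x − 69) ÷ lead(D) = 18x⁴ ÷ −2x² = −9x². Subtract (−9x²)·D = 18x⁴ − 18x³ + 81x². Remainder: −14x³ − 2x² − 47x − 69.
Step 6: lead(−14x³ − 2x² − 47x − 69) ÷ lead(D) = −14x³ ÷ −2x² = 7x. Subtract (7x)·D = −14x³ + 14x² − 63x. Remainder: −16x² + 16x − 69.
Step 7: lead(−16x² + 16x − 69) ÷ lead(D) = −16x² ÷ −2x² = 8. Subtract (8)·D = −16x² + 16x − 72. Remainder: 3.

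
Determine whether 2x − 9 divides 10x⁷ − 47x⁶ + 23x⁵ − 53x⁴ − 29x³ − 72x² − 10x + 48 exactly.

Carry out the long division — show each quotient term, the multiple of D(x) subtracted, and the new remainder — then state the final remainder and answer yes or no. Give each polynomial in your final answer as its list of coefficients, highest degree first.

R = [3], so D(x) is not a factor of P(x). no

Step 1: lead(10x⁷ − 47x⁶ + 23x⁵ − 53x⁴ − 29x³ − 72x² − 10x + 48) ÷ lead(D) = 10x⁷ ÷ 2x = 5x⁶. Subtract (5x⁶)·D = 10x⁷ − 45x⁶. Remainder: −2x⁶ + 23x⁵ − 53x⁴ − 29x³ − 72x² − 10x + 48.
Step 2: lead(−2x⁶ + 23x⁵ − 53x⁴ − 29x³ − 72x² − 10x + 48) ÷ lead(D) = −2x⁶ ÷ 2x = −x⁵. Subtract (−x⁵)·D = −2x⁶ + 9x⁵. Remainder: 14x⁵ − 53x⁴ − 29x³ − 72x² − 10x + 48.
Step 3: lead(14x⁵ − 53x⁴ − 29x³ − 72x² − 10x + 48) ÷ lead(D) = 14x⁵ ÷ 2x = 7x⁴. Subtract (7x⁴)·D = 14x⁵ − 63x⁴. Remainder: 10x⁴ − 29x³ − 72x² − 10x + 48.
Step 4: lead(10x⁴ − 29x³ − 72x² − 10x + 48) ÷ lead(D) = 10x⁴ ÷ 2x = 5x³. Subtract (5x³)·D = 10x⁴ − 45x³. Remainder: 16x³ − 72x² − 10x + 48.
Step 5: lead(16x³ − 72x² − 10x + 48) ÷ lead(D) = 16x³ ÷ 2x = 8x². Subtract (8x²)·D = 16x³ − 72x². Remainder: −10x + 48.
Step 6: lead(−10x + 48) ÷ lead(D) = −10x ÷ 2x = −5. Subtract (−5)·D = −10x + 45. Remainder: 3.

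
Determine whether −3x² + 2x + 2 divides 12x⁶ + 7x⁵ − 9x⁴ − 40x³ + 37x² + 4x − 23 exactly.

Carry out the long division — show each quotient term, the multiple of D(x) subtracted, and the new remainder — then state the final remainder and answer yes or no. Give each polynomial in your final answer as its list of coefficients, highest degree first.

Step 1: lead(12x⁶ + 7x⁵ − 9x⁴ − 40x³ + 37x² + 4x − 23) ÷ lead(D) = 12x⁶ ÷ −3x² = −4x⁴. Subtract (−4x⁴)·D = 12x⁶ − 8x⁵ − 8x⁴. Remainder: 15x⁵ − x⁴ − 40x³ + 37x² + 4x − 23.
Step 2: lead(15x⁵ − x⁴ − 40x³ + 37x² + 4x − 23) ÷ lead(D) = 15x⁵ ÷ −3x² = −5x³. Subtract (−5x³)·D = 15x⁵ − 10x⁴ − 10x³. Remainder: 9x⁴ − 30x³ + 37x² + 4x − 23.
Step 3: lead(9x⁴ − 30x³ + 37x² + 4x − 23) ÷ lead(D) = 9x⁴ ÷ −3x² = −3x². Subtract (−3x²)·D = 9x⁴ − 6x³ − 6x². Remainder: −24x³ + 43x² + 4x − 23.
Step 4: lead(−24x³ + 43x² + 4x − 23) ÷ lead(D) = −24x³ ÷ −3x² = 8x. Subtract (8x)·D = −24x³ + 16x² + 16x. Remainder: 27x² − 12x − 23.
Step 5: lead(27x² − 12x − 23) ÷ lead(D) = 27x² ÷ −3x² = −9. Subtract (−9)·D = 27x² − 18x − 18. Remainder: 6x − 5.

R = [6, -5], so D(x) is not a factor of P(x). no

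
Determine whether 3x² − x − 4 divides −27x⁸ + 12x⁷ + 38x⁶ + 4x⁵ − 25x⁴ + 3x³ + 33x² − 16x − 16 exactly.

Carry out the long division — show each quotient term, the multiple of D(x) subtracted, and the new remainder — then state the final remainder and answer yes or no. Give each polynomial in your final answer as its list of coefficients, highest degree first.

R = [0], so D(x) is a factor of P(x). yes

Step 1: lead(−27x⁸ + 12x⁷ + 38x⁶ + 4x⁵ − 25x⁴ + 3x³ + 33x² − 16x − 16) ÷ lead(D) = −27x⁸ ÷ 3x² = −9x⁶. Subtract (−9x⁶)·D = −27x⁸ + 9x⁷ + 36x⁶. Remainder: 3x⁷ + 2x⁶ + 4x⁵ − 25x⁴ + 3x³ + 33x² − 16x − 16.
Step 2: lead(3x⁷ + 2x⁶ + 4x⁵ − 25x⁴ + 3x³ + 33x² − 16x − 16) ÷ lead(D) = 3x⁷ ÷ 3x² = x⁵. Subtract (x⁵)·D = 3x⁷ − x⁶ − 4x⁵. Remainder: 3x⁶ + 8x⁵ − 25x⁴ + 3x³ + 33x² − 16x − 16.
Step 3: lead(3x⁶ + 8x⁵ − 25x⁴ + 3x³ + 33x² − 16x − 16) ÷ lead(D) = 3x⁶ ÷ 3x² = x⁴. Subtract (x⁴)·D = 3x⁶ − x⁵ − 4x⁴. Remainder: 9x⁵ − 21x⁴ + 3x³ + 33x² − 16x − 16.
Step 4: lead(9x⁵ − 21x⁴ + 3x³ + 33x² − 16x − 16) ÷ lead(D) = 9x⁵ ÷ 3x² = 3x³. Subtract (3x³)·D = 9x⁵ − 3x⁴ − 12x³. Remainder: −18x⁴ + 15x³ + 33x² − 16x − 16.
Step 5: lead(−18x⁴ + 15x³ + 33x² − 16x − 16) ÷ lead(D) = −18x⁴ ÷ 3x² = −6x². Subtract (−6x²)·D = −18x⁴ + 6x³ + 24x². Remainder: 9x³ + 9x² − 16x − 16.
Step 6: lead(9x³ + 9x² − 16x − 16) ÷ lead(D) = 9x³ ÷ 3x² = 3x. Subtract (3x)·D = 9x³ − 3x² − 12x. Remainder: 12x² − 4x − 16.
Step 7: lead(12x² − 4x − 16) ÷ lead(D) = 12x² ÷ 3x² = 4. Subtract (4)·D = 12x² − 4x − 16. Remainder: 0.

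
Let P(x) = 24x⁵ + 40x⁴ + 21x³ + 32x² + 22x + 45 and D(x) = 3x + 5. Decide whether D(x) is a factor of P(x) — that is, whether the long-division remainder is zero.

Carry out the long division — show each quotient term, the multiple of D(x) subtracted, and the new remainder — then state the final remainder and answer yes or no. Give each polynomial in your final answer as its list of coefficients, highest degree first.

Step 1: lead(24x⁵ + 40x⁴ + 21x³ + 32x² + 22x + 45) ÷ lead(D) = 24x⁵ ÷ 3x = 8x⁴. Subtract (8x⁴)·D = 24x⁵ + 40x⁴. Remainder: 21x³ + 32x² + 22x + 45.
Step 2: lead(21x³ + 32x² + 22x + 45) ÷ lead(D) = 21x³ ÷ 3x = 7x². Subtract (7x²)·D = 21x³ + 35x². Remainder: −3x² + 22x + 45.
Step 3: lead(−3x² + 22x + 45) ÷ lead(D) = −3x² ÷ 3x = −x. Subtract (−x)·D = −3x² − 5x. Remainder: 27x + 45.
Step 4: lead(27x + 45) ÷ lead(D) = 27x ÷ 3x = 9. Subtract (9)·D = 27x + 45. Remainder: 0.

R = [0], so D(x) is a factor of P(x). yes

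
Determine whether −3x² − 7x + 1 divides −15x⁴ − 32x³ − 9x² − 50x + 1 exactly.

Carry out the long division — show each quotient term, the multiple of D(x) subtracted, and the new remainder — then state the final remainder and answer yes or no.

Step 1: lead(−15x⁴ − 32x³ − 9x² − 50x + 1) ÷ lead(D) = −15x⁴ ÷ −3x² = 5x². Subtract (5x²)·D = −15x⁴ − 35x³ + 5x². Remainder: 3x³ − 14x² − 50x + 1.
Step 2: lead(3x³ − 14x² − 50x + 1) ÷ lead(D) = 3x³ ÷ −3x² = −x. Subtract (−x)·D = 3x³ + 7x² − x. Remainder: −21x² − 49x + 1.
Step 3: lead(−21x² − 49x + 1) ÷ lead(D) = −21x² ÷ −3x² = 7. Subtract (7)·D = −21x² − 49x + 7. Remainder: −6.

R(x) = −6, so D(x) is not a factor of P(x). no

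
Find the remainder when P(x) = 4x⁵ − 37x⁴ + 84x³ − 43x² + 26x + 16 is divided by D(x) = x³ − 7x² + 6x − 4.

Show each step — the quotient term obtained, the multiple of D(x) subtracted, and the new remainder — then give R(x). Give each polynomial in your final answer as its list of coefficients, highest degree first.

Step 1: lead(4x⁵ − 37x⁴ + 84x³ − 43x² + 26x + 16) ÷ lead(D) = 4x⁵ ÷ x³ = 4x². Subtract (4x²)·D = 4x⁵ − 28x⁴ + 24x³ − 16x². Remainder: −9x⁴ + 60x³ − 27x² + 26x + 16.
Step 2: lead(−9x⁴ + 60x³ − 27x² + 26x + 16) ÷ lead(D) = −9x⁴ ÷ x³ = −9x. Subtract (−9x)·D = −9x⁴ + 63x³ − 54x² + 36x. Remainder: −3x³ + 27x² − 10x + 16.
Step 3: lead(−3x³ + 27x² − 10x + 16) ÷ lead(D) = −3x³ ÷ x³ = −3. Subtract (−3)·D = −3x³ + 21x² − 18x + 12. Remainder: 6x² + 8x + 4.

R = [6, 8, 4]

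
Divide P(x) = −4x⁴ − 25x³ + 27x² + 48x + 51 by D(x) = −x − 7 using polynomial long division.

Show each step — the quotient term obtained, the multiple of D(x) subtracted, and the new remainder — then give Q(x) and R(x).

Step 1: lead(−4x⁴ − 25x³ + 27x² + 48x + 51) ÷ lead(D) = −4x⁴ ÷ −x = 4x³. Subtract (4x³)·D = −4x⁴ − 28x³. Remainder: 3x³ + 27x² + 48x + 51.
Step 2: lead(3x³ + 27x² + 48x + 51) ÷ lead(D) = 3x³ ÷ −x = −3x². Subtract (−3x²)·D = 3x³ + 21x². Remainder: 6x² + 48x + 51.
Step 3: lead(6x² + 48x + 51) ÷ lead(D) = 6x² ÷ −x = −6x. Subtract (−6x)·D = 6x² + 42x. Remainder: 6x + 51.
Step 4: lead(6x + 51) ÷ lead(D) = 6x ÷ −x = −6. Subtract (−6)·D = 6x + 42. Remainder: 9.

Q(x) = 4x³ − 3x² − 6x − 6; R(x) = 9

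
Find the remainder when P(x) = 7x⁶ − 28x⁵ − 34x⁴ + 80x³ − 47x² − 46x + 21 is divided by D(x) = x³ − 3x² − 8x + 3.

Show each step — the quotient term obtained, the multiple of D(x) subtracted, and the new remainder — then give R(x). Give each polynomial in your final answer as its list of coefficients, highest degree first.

Step 1: lead(7x⁶ − 28x⁵ − 34x⁴ + 80x³ − 47x² − 46x + 21) ÷ lead(D) = 7x⁶ ÷ x³ = 7x³. Subtract (7x³)·D = 7x⁶ − 21x⁵ − 56x⁴ + 21x³. Remainder: −7x⁵ + 22x⁴ + 59x³ − 47x² − 46x + 21.
Step 2: lead(−7x⁵ + 22x⁴ + 59x³ − 47x² − 46x + 21) ÷ lead(D) = −7x⁵ ÷ x³ = −7x². Subtract (−7x²)·D = −7x⁵ + 21x⁴ + 56x³ − 21x². Remainder: x⁴ + 3x³ − 26x² − 46x + 21.
Step 3: lead(x⁴ + 3x³ − 26x² − 46x + 21) ÷ lead(D) = x⁴ ÷ x³ = x. Subtract (x)·D = x⁴ − 3x³ − 8x² + 3x. Remainder: 6x³ − 18x² − 49x + 21.
Step 4: lead(6x³ − 18x² − 49x + 21) ÷ lead(D) = 6x³ ÷ x³ = 6. Subtract (6)·D = 6x³ − 18x² − 48x + 18. Remainder: −x + 3.

R = [-1, 3]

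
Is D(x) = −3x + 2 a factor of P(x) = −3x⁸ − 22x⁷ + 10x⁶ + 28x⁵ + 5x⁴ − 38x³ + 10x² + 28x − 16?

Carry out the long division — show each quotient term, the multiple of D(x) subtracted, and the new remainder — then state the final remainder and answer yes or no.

Step 1: lead(−3x⁸ − 22x⁷ + 10x⁶ + 28x⁵ + 5x⁴ − 38x³ + 10x² + 28x − 16) ÷ lead(D) = −3x⁸ ÷ −3x = x⁷. Subtract (x⁷)·D = −3x⁸ + 2x⁷. Remainder: −24x⁷ + 10x⁶ + 28x⁵ + 5x⁴ − 38x³ + 10x² + 28x − 16.
Step 2: lead(−24x⁷ + 10x⁶ + 28x⁵ + 5x⁴ − 38x³ + 10x² + 28x − 16) ÷ lead(D) = −24x⁷ ÷ −3x = 8x⁶. Subtract (8x⁶)·D = −24x⁷ + 16x⁶. Remainder: −6x⁶ + 28x⁵ + 5x⁴ − 38x³ + 10x² + 28x − 16.
Step 3: lead(−6x⁶ + 28x⁵ + 5x⁴ − 38x³ + 10x² + 28x − 16) ÷ lead(D) = −6x⁶ ÷ −3x = 2x⁵. Subtract (2x⁵)·D = −6x⁶ + 4x⁵. Remainder: 24x⁵ + 5x⁴ − 38x³ + 10x² + 28x − 16.
Step 4: lead(24x⁵ + 5x⁴ − 38x³ + 10x² + 28x − 16) ÷ lead(D) = 24x⁵ ÷ −3x = −8x⁴. Subtract (−8x⁴)·D = 24x⁵ − 16x⁴. Remainder: 21x⁴ − 38x³ + 10x² + 28x − 16.
Step 5: lead(21x⁴ − 38x³ + 10x² + 28x − 16) ÷ lead(D) = 21x⁴ ÷ −3x = −7x³. Subtract (−7x³)·D = 21x⁴ − 14x³. Remainder: −24x³ + 10x² + 28x − 16.
Step 6: lead(−24x³ + 10x² + 28x − 16) ÷ lead(D) = −24x³ ÷ −3x = 8x². Subtract (8x²)·D = −24x³ + 16x². Remainder: −6x² + 28x − 16.
Step 7: lead(−6x² + 28x − 16) ÷ lead(D) = −6x² ÷ −3x = 2x. Subtract (2x)·D = −6x² + 4x. Remainder: 24x − 16.
Step 8: lead(24x − 16) ÷ lead(D) = 24x ÷ −3x = −8. Subtract (−8)·D = 24x − 16. Remainder: 0.

R(x) = 0, so D(x) is a factor of P(x). yes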